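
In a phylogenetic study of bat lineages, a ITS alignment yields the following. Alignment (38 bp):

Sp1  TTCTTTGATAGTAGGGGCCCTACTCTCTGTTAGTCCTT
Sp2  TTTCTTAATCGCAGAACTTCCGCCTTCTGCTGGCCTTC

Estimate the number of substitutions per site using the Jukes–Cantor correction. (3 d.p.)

The sequences differ at 19 of 38 sites, so p = 19/38 = 0.5.
d = −(3/4) ln(1 − 4p/3) = −0.75 ln(1 − 0.666667) = −0.75 ln(0.333333)
  = −0.75 × (-1.098613) = 0.823960 substitutions/site.

0.824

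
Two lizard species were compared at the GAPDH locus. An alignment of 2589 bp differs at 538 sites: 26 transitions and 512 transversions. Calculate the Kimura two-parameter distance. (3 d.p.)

0.249

P = 26/2589 ≈ 0.010042 and Q = 512/2589 ≈ 0.19776.
Under the Kimura two-parameter model, d = −½ ln(1 − 2P − Q) − ¼ ln(1 − 2Q).
1 − 2P − Q = 0.782156, giving −½ ln(0.782156) = 0.122851.
1 − 2Q = 0.60448, giving −¼ ln(0.60448) = 0.125847.
d = 0.122851 + 0.125847 = 0.248698.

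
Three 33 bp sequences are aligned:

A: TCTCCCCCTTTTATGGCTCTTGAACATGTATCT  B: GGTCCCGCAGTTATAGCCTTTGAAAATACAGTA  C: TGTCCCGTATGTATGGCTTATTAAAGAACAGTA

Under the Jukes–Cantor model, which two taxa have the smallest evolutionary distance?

A–B: 14/33 differ, p = 0.424, d = 0.625.
A–C: 16/33 differ, p = 0.485, d = 0.780.
B–C: 10/33 differ, p = 0.303, d = 0.388.
The smallest distance is between B and C.

B and C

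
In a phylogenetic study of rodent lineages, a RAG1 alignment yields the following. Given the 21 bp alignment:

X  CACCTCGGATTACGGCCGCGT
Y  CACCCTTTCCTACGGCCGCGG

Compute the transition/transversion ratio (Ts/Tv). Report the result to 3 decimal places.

0.750

Transitions are A↔G and C↔T; transversions are all other mismatches.
Transitions: 3. Transversions: 4.
R = 3/4 = 0.750.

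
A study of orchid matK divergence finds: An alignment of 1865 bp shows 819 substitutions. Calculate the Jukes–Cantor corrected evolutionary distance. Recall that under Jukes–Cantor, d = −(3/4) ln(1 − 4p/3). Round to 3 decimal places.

p = 819/1865 ≈ 0.439142.
d = −(3/4) ln(1 − 4p/3) = −0.75 ln(1 − 0.585523) = −0.75 ln(0.414477)
  = −0.75 × (-0.880738) = 0.660554 substitutions/site.

0.661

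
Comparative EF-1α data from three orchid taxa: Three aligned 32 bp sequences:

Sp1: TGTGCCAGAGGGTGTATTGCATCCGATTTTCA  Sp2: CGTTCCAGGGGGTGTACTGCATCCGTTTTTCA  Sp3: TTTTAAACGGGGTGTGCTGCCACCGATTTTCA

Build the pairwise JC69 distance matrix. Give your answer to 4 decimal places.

d(Sp1,Sp2) = 0.1752, d(Sp1,Sp3) = 0.4042, d(Sp2,Sp3) = 0.3525

Sp1–Sp2: 5/32 sites differ → p = 0.15625, d = −0.75 ln(1 − 0.208333) = 0.175211 ≈ 0.1752.
Sp1–Sp3: 10/32 sites differ → p = 0.3125, d = −0.75 ln(1 − 0.416667) = 0.404248 ≈ 0.4042.
Sp2–Sp3: 9/32 sites differ → p = 0.28125, d = −0.75 ln(1 − 0.375) = 0.352503 ≈ 0.3525.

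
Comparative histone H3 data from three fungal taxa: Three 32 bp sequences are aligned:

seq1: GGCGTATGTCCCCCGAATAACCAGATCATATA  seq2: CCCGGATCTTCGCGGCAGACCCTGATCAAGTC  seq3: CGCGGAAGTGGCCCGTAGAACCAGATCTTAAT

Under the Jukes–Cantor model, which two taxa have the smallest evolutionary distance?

seq1–seq2: 14/32 differ, p = 0.438, d = 0.657.
seq1–seq3: 10/32 differ, p = 0.313, d = 0.404.
seq2–seq3: 15/32 differ, p = 0.469, d = 0.736.
The smallest distance is between seq1 and seq3.

seq1 and seq3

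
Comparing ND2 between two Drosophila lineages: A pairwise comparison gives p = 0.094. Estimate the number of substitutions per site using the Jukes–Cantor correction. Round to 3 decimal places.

0.100

d = −(3/4) ln(1 − 4p/3) = −0.75 ln(1 − 0.125333) = −0.75 ln(0.874667)
  = −0.75 × (-0.133912) = 0.100434 substitutions/site.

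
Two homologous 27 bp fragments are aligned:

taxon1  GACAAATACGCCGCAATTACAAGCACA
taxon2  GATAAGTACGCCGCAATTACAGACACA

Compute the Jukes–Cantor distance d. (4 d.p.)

The sequences differ at 4 of 27 sites (3, 6, 22, 23), so p = 4/27 ≈ 0.148148.
d = −(3/4) ln(1 − 4p/3) = −0.75 ln(1 − 0.197531) = −0.75 ln(0.802469)
  = −0.75 × (-0.220062) = 0.165047 substitutions/site.

0.1650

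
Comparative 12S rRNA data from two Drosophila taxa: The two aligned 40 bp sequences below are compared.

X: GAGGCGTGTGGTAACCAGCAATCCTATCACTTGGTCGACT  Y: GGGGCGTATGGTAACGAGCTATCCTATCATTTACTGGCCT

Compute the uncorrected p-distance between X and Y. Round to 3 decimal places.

The sequences differ at 9 of 40 positions (sites 2, 8, 16, 20, 30, 33, 34, 36, 38).
p = 9/40 = 0.225.

0.225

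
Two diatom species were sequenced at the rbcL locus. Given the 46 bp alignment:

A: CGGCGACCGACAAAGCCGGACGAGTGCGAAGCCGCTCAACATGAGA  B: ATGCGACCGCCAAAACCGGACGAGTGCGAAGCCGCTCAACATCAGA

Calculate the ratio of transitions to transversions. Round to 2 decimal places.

0.25

Transitions are A↔G and C↔T; transversions are all other mismatches.
Transitions: 1. Transversions: 4.
R = 1/4 = 0.25.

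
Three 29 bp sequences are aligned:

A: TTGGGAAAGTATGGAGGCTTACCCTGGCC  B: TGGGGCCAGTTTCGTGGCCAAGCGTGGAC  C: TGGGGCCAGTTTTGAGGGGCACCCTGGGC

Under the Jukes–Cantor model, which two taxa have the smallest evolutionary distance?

A–B: 11/29 differ, p = 0.379, d = 0.529.
A–C: 9/29 differ, p = 0.310, d = 0.401.
B–C: 8/29 differ, p = 0.276, d = 0.344.
The smallest distance is between B and C.

B and C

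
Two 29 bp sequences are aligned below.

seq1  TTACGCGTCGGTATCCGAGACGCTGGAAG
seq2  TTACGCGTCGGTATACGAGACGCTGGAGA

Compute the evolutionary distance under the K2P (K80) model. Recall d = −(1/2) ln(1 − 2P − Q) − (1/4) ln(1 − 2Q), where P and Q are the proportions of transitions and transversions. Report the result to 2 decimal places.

Of 29 sites, 2 differences are transitions and 1 are transversions, so P = 2/29 ≈ 0.068966 and Q = 1/29 ≈ 0.034483.
Under the Kimura two-parameter model, d = −½ ln(1 − 2P − Q) − ¼ ln(1 − 2Q).
1 − 2P − Q = 0.827585, giving −½ ln(0.827585) = 0.094622.
1 − 2Q = 0.931034, giving −¼ ln(0.931034) = 0.017865.
d = 0.094622 + 0.017865 = 0.112487.

0.11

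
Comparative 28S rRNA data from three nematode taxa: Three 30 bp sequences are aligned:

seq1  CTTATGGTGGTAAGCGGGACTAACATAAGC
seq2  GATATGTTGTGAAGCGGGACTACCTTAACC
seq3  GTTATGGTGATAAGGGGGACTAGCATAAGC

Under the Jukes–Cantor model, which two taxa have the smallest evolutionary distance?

seq1–seq2: 8/30 differ, p = 0.267, d = 0.330.
seq1–seq3: 4/30 differ, p = 0.133, d = 0.147.
seq2–seq3: 8/30 differ, p = 0.267, d = 0.330.
The smallest distance is between seq1 and seq3.

seq1 and seq3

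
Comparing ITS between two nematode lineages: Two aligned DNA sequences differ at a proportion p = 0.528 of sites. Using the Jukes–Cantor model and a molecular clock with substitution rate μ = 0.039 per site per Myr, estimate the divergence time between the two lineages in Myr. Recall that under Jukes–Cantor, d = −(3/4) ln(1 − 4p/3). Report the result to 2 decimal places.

d = −(3/4) ln(1 − 4p/3) = −0.75 ln(1 − 0.704) = −0.75 ln(0.296)
  = −0.75 × (-1.217396) = 0.913047 substitutions/site.
Under a molecular clock d = 2μt, so t = d/(2μ) = 0.913047 / (2 × 0.039) = 11.71 Myr.

11.71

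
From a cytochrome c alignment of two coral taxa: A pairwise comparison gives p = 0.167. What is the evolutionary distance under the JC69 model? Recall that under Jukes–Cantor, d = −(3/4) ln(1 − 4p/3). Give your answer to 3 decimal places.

d = −(3/4) ln(1 − 4p/3) = −0.75 ln(1 − 0.222667) = −0.75 ln(0.777333)
  = −0.75 × (-0.251886) = 0.188915 substitutions/site.

0.189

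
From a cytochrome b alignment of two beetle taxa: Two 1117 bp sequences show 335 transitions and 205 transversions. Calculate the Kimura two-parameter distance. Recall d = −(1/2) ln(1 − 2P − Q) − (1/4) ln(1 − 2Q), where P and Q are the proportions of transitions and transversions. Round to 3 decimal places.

0.879

P = 335/1117 ≈ 0.29991 and Q = 205/1117 ≈ 0.183527.
Under the Kimura two-parameter model, d = −½ ln(1 − 2P − Q) − ¼ ln(1 − 2Q).
1 − 2P − Q = 0.216653, giving −½ ln(0.216653) = 0.764729.
1 − 2Q = 0.632946, giving −¼ ln(0.632946) = 0.114343.
d = 0.764729 + 0.114343 = 0.879072.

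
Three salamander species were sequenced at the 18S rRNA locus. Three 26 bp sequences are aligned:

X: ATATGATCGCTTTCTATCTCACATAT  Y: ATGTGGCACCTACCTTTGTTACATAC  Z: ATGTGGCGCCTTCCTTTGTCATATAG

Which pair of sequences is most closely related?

X–Y: 11/26 differ, p = 0.423, d = 0.623.
X–Z: 10/26 differ, p = 0.385, d = 0.539.
Y–Z: 5/26 differ, p = 0.192, d = 0.222.
The smallest distance is between Y and Z.

Y and Z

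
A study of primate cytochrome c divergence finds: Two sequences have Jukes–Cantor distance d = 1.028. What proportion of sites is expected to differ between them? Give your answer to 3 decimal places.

p = (3/4)(1 − e^(−4d/3)) = 0.75 × (1 − e^(-1.370667)) = 0.75 × (1 − 0.253938) = 0.559547.

0.560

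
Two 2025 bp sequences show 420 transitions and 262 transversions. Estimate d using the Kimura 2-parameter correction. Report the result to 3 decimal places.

P = 420/2025 ≈ 0.207407 and Q = 262/2025 ≈ 0.129383.
Under the Kimura two-parameter model, d = −½ ln(1 − 2P − Q) − ¼ ln(1 − 2Q).
1 − 2P − Q = 0.455803, giving −½ ln(0.455803) = 0.392847.
1 − 2Q = 0.741234, giving −¼ ln(0.741234) = 0.074860.
d = 0.392847 + 0.074860 = 0.467707.

0.468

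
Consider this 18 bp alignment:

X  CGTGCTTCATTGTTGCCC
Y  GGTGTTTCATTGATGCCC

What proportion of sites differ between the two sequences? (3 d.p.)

0.167

The sequences differ at 3 of 18 positions (sites 1, 5, 13).
p = 3/18 = 0.166666… ≈ 0.167 (to 3 d.p.).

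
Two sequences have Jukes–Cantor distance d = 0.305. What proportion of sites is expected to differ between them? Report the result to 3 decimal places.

0.251

p = (3/4)(1 − e^(−4d/3)) = 0.75 × (1 − e^(-0.406667)) = 0.75 × (1 − 0.665866) = 0.250601.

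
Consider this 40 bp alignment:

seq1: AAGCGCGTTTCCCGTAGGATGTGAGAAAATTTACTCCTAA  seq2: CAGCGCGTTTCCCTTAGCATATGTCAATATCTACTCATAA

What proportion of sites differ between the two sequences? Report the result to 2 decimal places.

0.23

The sequences differ at 9 of 40 positions (sites 1, 14, 18, 21, 24, 25, 28, 31, 37).
p = 9/40 = 0.225 ≈ 0.23 (to 2 d.p.).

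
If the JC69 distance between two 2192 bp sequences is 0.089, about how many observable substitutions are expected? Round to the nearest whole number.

Invert JC69: p = (3/4)(1 − e^(−4d/3)) = 0.75 × (1 − e^(-0.118667)) = 0.75 × (1 − 0.888103) = 0.083923.
Expected differing sites = pL ≈ 0.083923 × 2192 = 183.959216 ≈ 184.

184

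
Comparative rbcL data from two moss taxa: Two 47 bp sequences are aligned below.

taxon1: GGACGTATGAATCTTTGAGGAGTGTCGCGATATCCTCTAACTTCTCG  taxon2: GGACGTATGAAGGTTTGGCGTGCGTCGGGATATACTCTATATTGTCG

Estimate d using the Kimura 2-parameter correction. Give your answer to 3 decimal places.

Of 47 sites, 2 differences are transitions and 9 are transversions, so P = 2/47 ≈ 0.042553 and Q = 9/47 ≈ 0.191489.
Under the Kimura two-parameter model, d = −½ ln(1 − 2P − Q) − ¼ ln(1 − 2Q).
1 − 2P − Q = 0.723405, giving −½ ln(0.723405) = 0.161893.
1 − 2Q = 0.617022, giving −¼ ln(0.617022) = 0.120713.
d = 0.161893 + 0.120713 = 0.282606.

0.283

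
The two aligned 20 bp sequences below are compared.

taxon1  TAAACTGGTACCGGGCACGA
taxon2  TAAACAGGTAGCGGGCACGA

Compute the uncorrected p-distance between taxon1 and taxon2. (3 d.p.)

The sequences differ at 2 of 20 positions (sites 6, 11).
p = 2/20 = 0.100.

0.100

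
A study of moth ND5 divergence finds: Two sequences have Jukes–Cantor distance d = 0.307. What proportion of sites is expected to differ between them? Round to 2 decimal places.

0.25

p = (3/4)(1 − e^(−4d/3)) = 0.75 × (1 − e^(-0.409333)) = 0.75 × (1 − 0.664093) = 0.251930.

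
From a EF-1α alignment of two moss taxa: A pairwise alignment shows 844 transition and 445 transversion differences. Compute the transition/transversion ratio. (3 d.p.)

R = 844/445 = 1.896629… ≈ 1.897 (to 3 d.p.).

1.897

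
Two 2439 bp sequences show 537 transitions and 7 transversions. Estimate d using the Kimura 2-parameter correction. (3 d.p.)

0.294

P = 537/2439 ≈ 0.220172 and Q = 7/2439 ≈ 0.00287.
Under the Kimura two-parameter model, d = −½ ln(1 − 2P − Q) − ¼ ln(1 − 2Q).
1 − 2P − Q = 0.556786, giving −½ ln(0.556786) = 0.292787.
1 − 2Q = 0.99426, giving −¼ ln(0.99426) = 0.001439.
d = 0.292787 + 0.001439 = 0.294226.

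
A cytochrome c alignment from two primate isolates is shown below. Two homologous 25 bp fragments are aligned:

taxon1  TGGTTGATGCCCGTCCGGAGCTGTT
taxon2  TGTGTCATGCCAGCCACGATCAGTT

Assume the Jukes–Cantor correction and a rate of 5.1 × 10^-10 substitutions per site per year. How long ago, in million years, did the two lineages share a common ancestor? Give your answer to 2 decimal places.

The sequences differ at 9 of 25 sites (3, 4, 6, 12, 14, 16, 17, 20, 22), so p = 9/25 = 0.36.
d = −(3/4) ln(1 − 4p/3) = −0.75 ln(1 − 0.48) = −0.75 ln(0.52)
  = −0.75 × (-0.653926) = 0.490445 substitutions/site.
Under a molecular clock d = 2μt, so t = d/(2μ) = 0.490445 / (2 × 5.1 × 10^-10) = 480.83 million years.

480.83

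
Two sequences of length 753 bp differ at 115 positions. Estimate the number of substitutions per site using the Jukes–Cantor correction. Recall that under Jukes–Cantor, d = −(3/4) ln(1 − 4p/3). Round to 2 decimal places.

0.17

p = 115/753 ≈ 0.152722.
d = −(3/4) ln(1 − 4p/3) = −0.75 ln(1 − 0.203629) = −0.75 ln(0.796371)
  = −0.75 × (-0.227690) = 0.170768 substitutions/site.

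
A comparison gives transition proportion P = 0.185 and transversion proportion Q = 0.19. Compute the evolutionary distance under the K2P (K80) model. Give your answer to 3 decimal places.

Under the Kimura two-parameter model, d = −½ ln(1 − 2P − Q) − ¼ ln(1 − 2Q).
1 − 2P − Q = 0.44, giving −½ ln(0.44) = 0.410490.
1 − 2Q = 0.62, giving −¼ ln(0.62) = 0.119509.
d = 0.410490 + 0.119509 = 0.529999.

0.530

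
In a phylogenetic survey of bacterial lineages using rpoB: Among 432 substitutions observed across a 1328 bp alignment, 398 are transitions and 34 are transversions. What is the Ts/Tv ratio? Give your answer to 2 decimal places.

R = 398/34 = 11.705882… ≈ 11.71 (to 2 d.p.).

11.71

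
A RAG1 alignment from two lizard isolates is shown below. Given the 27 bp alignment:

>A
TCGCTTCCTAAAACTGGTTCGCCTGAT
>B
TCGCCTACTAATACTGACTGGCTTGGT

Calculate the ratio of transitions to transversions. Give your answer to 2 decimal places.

Transitions are A↔G and C↔T; transversions are all other mismatches.
Transitions: 5. Transversions: 3.
R = 5/3 = 1.666666… ≈ 1.67 (to 2 d.p.).

1.67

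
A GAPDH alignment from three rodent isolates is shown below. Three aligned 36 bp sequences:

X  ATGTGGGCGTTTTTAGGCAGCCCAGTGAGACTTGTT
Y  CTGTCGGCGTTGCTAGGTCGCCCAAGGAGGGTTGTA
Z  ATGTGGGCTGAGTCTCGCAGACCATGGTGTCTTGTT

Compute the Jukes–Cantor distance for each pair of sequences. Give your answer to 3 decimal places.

d(X,Y) = 0.392, d(X,Z) = 0.441, d(Y,Z) = 0.745

X–Y: 11/36 sites differ → p ≈ 0.305556, d = −0.75 ln(1 − 0.407408) = 0.392437 ≈ 0.392.
X–Z: 12/36 sites differ → p ≈ 0.333333, d = −0.75 ln(1 − 0.444444) = 0.440839 ≈ 0.441.
Y–Z: 17/36 sites differ → p ≈ 0.472222, d = −0.75 ln(1 − 0.629629) = 0.744938 ≈ 0.745.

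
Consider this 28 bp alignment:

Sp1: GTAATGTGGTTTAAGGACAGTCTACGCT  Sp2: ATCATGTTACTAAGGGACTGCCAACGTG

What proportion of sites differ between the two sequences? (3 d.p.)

The sequences differ at 12 of 28 positions.
p = 12/28 = 0.428571… ≈ 0.429 (to 3 d.p.).

0.429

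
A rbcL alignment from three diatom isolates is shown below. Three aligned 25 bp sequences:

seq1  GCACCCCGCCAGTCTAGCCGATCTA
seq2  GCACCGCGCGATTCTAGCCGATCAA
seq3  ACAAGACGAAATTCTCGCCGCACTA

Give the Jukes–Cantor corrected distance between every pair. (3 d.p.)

seq1–seq2: 4/25 sites differ → p = 0.16, d = −0.75 ln(1 − 0.213333) = 0.179963 ≈ 0.180.
seq1–seq3: 10/25 sites differ → p = 0.4, d = −0.75 ln(1 − 0.533333) = 0.571605 ≈ 0.572.
seq2–seq3: 10/25 sites differ → p = 0.4, d = −0.75 ln(1 − 0.533333) = 0.571605 ≈ 0.572.

d(seq1,seq2) = 0.180, d(seq1,seq3) = 0.572, d(seq2,seq3) = 0.572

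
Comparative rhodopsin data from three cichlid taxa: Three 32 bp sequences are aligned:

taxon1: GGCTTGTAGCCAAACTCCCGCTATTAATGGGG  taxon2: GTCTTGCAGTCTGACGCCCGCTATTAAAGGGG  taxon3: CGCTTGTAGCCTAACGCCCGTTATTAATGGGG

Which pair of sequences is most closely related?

taxon1–taxon2: 7/32 differ, p = 0.219, d = 0.259.
taxon1–taxon3: 4/32 differ, p = 0.125, d = 0.137.
taxon2–taxon3: 7/32 differ, p = 0.219, d = 0.259.
The smallest distance is between taxon1 and taxon3.

taxon1 and taxon3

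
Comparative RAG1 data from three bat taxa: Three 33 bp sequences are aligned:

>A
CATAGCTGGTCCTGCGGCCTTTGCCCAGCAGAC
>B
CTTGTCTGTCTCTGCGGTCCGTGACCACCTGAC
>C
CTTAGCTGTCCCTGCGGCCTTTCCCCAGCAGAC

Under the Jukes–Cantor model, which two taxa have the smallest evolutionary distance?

A–B: 12/33 differ, p = 0.364, d = 0.497.
A–C: 4/33 differ, p = 0.121, d = 0.132.
B–C: 10/33 differ, p = 0.303, d = 0.388.
The smallest distance is between A and C.

A and C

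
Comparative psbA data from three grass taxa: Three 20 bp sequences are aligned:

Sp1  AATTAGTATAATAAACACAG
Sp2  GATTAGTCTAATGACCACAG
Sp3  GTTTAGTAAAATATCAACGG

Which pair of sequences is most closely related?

Sp1 and Sp2

Sp1–Sp2: 4/20 differ, p = 0.200, d = 0.233.
Sp1–Sp3: 7/20 differ, p = 0.350, d = 0.471.
Sp2–Sp3: 7/20 differ, p = 0.350, d = 0.471.
The smallest distance is between Sp1 and Sp2.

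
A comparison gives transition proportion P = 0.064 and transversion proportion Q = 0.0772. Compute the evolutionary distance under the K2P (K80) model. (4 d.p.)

Under the Kimura two-parameter model, d = −½ ln(1 − 2P − Q) − ¼ ln(1 − 2Q).
1 − 2P − Q = 0.7948, giving −½ ln(0.7948) = 0.114832.
1 − 2Q = 0.8456, giving −¼ ln(0.8456) = 0.041927.
d = 0.114832 + 0.041927 = 0.156759.

0.1568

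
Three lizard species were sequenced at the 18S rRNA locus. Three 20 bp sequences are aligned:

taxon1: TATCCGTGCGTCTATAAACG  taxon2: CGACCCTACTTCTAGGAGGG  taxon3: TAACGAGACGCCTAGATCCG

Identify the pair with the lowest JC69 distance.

taxon1–taxon2: 10/20 differ, p = 0.500, d = 0.824.
taxon1–taxon3: 9/20 differ, p = 0.450, d = 0.687.
taxon2–taxon3: 11/20 differ, p = 0.550, d = 0.991.
The smallest distance is between taxon1 and taxon3.

taxon1 and taxon3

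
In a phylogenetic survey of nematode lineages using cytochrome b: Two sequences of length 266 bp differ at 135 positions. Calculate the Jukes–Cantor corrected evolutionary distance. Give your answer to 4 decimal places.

p = 135/266 ≈ 0.507519.
d = −(3/4) ln(1 − 4p/3) = −0.75 ln(1 − 0.676692) = −0.75 ln(0.323308)
  = −0.75 × (-1.129150) = 0.846863 substitutions/site.

0.8469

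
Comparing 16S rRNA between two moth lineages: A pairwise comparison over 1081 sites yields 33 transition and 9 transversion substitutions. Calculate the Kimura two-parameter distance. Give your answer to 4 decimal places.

0.0402

P = 33/1081 ≈ 0.030527 and Q = 9/1081 ≈ 0.008326.
Under the Kimura two-parameter model, d = −½ ln(1 − 2P − Q) − ¼ ln(1 − 2Q).
1 − 2P − Q = 0.93062, giving −½ ln(0.93062) = 0.035952.
1 − 2Q = 0.983348, giving −¼ ln(0.983348) = 0.004198.
d = 0.035952 + 0.004198 = 0.040150.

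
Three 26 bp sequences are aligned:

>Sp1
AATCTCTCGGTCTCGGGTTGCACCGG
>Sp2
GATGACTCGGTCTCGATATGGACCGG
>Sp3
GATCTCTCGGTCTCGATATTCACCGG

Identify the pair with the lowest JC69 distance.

Sp2 and Sp3

Sp1–Sp2: 7/26 differ, p = 0.269, d = 0.334.
Sp1–Sp3: 5/26 differ, p = 0.192, d = 0.222.
Sp2–Sp3: 4/26 differ, p = 0.154, d = 0.172.
The smallest distance is between Sp2 and Sp3.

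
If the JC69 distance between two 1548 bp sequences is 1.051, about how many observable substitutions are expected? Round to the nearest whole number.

875

Invert JC69: p = (3/4)(1 − e^(−4d/3)) = 0.75 × (1 − e^(-1.401333)) = 0.75 × (1 − 0.246268) = 0.565299.
Expected differing sites = pL ≈ 0.565299 × 1548 = 875.082852 ≈ 875.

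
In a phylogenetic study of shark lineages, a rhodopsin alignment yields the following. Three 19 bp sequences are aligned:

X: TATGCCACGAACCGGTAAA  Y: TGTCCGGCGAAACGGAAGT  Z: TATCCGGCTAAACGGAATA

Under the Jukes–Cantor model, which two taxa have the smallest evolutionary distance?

Y and Z

X–Y: 8/19 differ, p = 0.421, d = 0.618.
X–Z: 7/19 differ, p = 0.368, d = 0.507.
Y–Z: 4/19 differ, p = 0.211, d = 0.247.
The smallest distance is between Y and Z.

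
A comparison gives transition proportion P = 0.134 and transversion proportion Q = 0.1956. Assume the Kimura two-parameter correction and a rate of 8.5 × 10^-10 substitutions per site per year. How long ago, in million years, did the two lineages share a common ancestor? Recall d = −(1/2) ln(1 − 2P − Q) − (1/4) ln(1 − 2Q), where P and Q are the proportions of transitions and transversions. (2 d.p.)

Under the Kimura two-parameter model, d = −½ ln(1 − 2P − Q) − ¼ ln(1 − 2Q).
1 − 2P − Q = 0.5364, giving −½ ln(0.5364) = 0.311438.
1 − 2Q = 0.6088, giving −¼ ln(0.6088) = 0.124066.
d = 0.311438 + 0.124066 = 0.435504.
Under a molecular clock d = 2μt, so t = d/(2μ) = 0.435504 / (2 × 8.5 × 10^-10) = 256.18 million years.

256.18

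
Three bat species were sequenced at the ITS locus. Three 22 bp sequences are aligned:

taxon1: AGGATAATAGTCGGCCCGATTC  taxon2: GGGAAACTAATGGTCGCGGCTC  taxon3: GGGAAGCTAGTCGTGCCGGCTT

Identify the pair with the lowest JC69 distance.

taxon1–taxon2: 9/22 differ, p = 0.409, d = 0.591.
taxon1–taxon3: 9/22 differ, p = 0.409, d = 0.591.
taxon2–taxon3: 6/22 differ, p = 0.273, d = 0.339.
The smallest distance is between taxon2 and taxon3.

taxon2 and taxon3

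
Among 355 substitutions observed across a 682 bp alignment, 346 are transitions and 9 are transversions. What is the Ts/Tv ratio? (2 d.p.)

R = 346/9 = 38.444444… ≈ 38.44 (to 2 d.p.).

38.44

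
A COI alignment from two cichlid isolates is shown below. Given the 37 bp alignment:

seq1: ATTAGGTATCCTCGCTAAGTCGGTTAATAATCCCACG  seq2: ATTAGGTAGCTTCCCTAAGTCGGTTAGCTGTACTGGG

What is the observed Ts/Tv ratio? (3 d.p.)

1.200

Transitions are A↔G and C↔T; transversions are all other mismatches.
Transitions: 6. Transversions: 5.
R = 6/5 = 1.200.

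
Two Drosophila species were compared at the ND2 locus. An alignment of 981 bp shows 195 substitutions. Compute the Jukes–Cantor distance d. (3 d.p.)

0.231

p = 195/981 ≈ 0.198777.
d = −(3/4) ln(1 − 4p/3) = −0.75 ln(1 − 0.265036) = −0.75 ln(0.734964)
  = −0.75 × (-0.307934) = 0.230951 substitutions/site.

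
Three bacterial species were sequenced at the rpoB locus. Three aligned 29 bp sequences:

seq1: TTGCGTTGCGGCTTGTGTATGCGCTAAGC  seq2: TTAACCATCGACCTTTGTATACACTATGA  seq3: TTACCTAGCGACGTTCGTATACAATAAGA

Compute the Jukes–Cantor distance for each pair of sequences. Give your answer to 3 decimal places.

d(seq1,seq2) = 0.683, d(seq1,seq3) = 0.529, d(seq2,seq3) = 0.291

seq1–seq2: 13/29 sites differ → p ≈ 0.448276, d = −0.75 ln(1 − 0.597701) = 0.682920 ≈ 0.683.
seq1–seq3: 11/29 sites differ → p ≈ 0.37931, d = −0.75 ln(1 − 0.505747) = 0.528531 ≈ 0.529.
seq2–seq3: 7/29 sites differ → p ≈ 0.241379, d = −0.75 ln(1 − 0.321839) = 0.291278 ≈ 0.291.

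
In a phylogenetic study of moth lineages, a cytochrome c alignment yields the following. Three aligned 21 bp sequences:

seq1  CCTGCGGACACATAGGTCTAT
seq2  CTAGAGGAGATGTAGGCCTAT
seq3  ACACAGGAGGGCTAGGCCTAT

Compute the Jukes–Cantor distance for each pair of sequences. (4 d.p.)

d(seq1,seq2) = 0.4408, d(seq1,seq3) = 0.6355, d(seq2,seq3) = 0.3597

seq1–seq2: 7/21 sites differ → p ≈ 0.333333, d = −0.75 ln(1 − 0.444444) = 0.440839 ≈ 0.4408.
seq1–seq3: 9/21 sites differ → p ≈ 0.428571, d = −0.75 ln(1 − 0.571428) = 0.635472 ≈ 0.6355.
seq2–seq3: 6/21 sites differ → p ≈ 0.285714, d = −0.75 ln(1 − 0.380952) = 0.359679 ≈ 0.3597.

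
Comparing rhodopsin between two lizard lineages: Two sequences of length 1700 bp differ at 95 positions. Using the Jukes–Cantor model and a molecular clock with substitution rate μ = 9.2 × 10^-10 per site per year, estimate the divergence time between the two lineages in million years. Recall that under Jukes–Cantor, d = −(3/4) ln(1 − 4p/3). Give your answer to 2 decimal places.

31.56

p = 95/1700 ≈ 0.055882.
d = −(3/4) ln(1 − 4p/3) = −0.75 ln(1 − 0.074509) = −0.75 ln(0.925491)
  = −0.75 × (-0.077431) = 0.058073 substitutions/site.
Under a molecular clock d = 2μt, so t = d/(2μ) = 0.058073 / (2 × 9.2 × 10^-10) = 31.56 million years.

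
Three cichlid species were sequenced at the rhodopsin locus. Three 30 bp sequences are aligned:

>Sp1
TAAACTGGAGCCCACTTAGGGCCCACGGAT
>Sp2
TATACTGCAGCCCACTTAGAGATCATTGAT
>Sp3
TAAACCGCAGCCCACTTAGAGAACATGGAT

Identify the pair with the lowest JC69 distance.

Sp2 and Sp3

Sp1–Sp2: 7/30 differ, p = 0.233, d = 0.280.
Sp1–Sp3: 6/30 differ, p = 0.200, d = 0.233.
Sp2–Sp3: 4/30 differ, p = 0.133, d = 0.147.
The smallest distance is between Sp2 and Sp3.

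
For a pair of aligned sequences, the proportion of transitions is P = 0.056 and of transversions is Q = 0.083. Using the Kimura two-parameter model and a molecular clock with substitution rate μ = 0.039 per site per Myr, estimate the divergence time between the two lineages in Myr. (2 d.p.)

1.97

Under the Kimura two-parameter model, d = −½ ln(1 − 2P − Q) − ¼ ln(1 − 2Q).
1 − 2P − Q = 0.805, giving −½ ln(0.805) = 0.108457.
1 − 2Q = 0.834, giving −¼ ln(0.834) = 0.045380.
d = 0.108457 + 0.045380 = 0.153837.
Under a molecular clock d = 2μt, so t = d/(2μ) = 0.153837 / (2 × 0.039) = 1.97 Myr.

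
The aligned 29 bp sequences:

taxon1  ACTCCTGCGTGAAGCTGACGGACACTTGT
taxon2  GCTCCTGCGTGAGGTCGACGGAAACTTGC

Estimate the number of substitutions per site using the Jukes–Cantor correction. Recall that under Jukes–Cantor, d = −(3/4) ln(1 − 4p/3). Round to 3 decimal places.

0.242

The sequences differ at 6 of 29 sites (1, 13, 15, 16, 23, 29), so p = 6/29 ≈ 0.206897.
d = −(3/4) ln(1 − 4p/3) = −0.75 ln(1 − 0.275863) = −0.75 ln(0.724137)
  = −0.75 × (-0.322775) = 0.242081 substitutions/site.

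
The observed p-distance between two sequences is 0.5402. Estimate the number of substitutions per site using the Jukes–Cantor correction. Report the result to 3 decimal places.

0.955

d = −(3/4) ln(1 − 4p/3) = −0.75 ln(1 − 0.720267) = −0.75 ln(0.279733)
  = −0.75 × (-1.273920) = 0.955440 substitutions/site.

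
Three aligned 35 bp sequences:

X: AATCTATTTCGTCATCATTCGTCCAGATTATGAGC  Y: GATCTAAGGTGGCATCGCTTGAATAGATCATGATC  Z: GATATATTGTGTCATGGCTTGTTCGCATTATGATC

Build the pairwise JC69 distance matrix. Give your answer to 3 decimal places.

d(X,Y) = 0.572, d(X,Z) = 0.458, d(Y,Z) = 0.407

X–Y: 14/35 sites differ → p = 0.4, d = −0.75 ln(1 − 0.533333) = 0.571605 ≈ 0.572.
X–Z: 12/35 sites differ → p ≈ 0.342857, d = −0.75 ln(1 − 0.457143) = 0.458182 ≈ 0.458.
Y–Z: 11/35 sites differ → p ≈ 0.314286, d = −0.75 ln(1 − 0.419048) = 0.407315 ≈ 0.407.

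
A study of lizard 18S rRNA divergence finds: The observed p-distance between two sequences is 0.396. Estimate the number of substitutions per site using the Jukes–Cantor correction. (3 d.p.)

0.563

d = −(3/4) ln(1 − 4p/3) = −0.75 ln(1 − 0.528) = −0.75 ln(0.472)
  = −0.75 × (-0.750776) = 0.563082 substitutions/site.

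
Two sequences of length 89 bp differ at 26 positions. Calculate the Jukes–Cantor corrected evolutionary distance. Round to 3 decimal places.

0.370

p = 26/89 ≈ 0.292135.
d = −(3/4) ln(1 − 4p/3) = −0.75 ln(1 − 0.389513) = −0.75 ln(0.610487)
  = −0.75 × (-0.493498) = 0.370124 substitutions/site.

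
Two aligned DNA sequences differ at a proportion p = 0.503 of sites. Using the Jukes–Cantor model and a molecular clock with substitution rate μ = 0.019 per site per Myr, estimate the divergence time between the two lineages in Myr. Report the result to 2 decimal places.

21.92

d = −(3/4) ln(1 − 4p/3) = −0.75 ln(1 − 0.670667) = −0.75 ln(0.329333)
  = −0.75 × (-1.110686) = 0.833015 substitutions/site.
Under a molecular clock d = 2μt, so t = d/(2μ) = 0.833015 / (2 × 0.019) = 21.92 Myr.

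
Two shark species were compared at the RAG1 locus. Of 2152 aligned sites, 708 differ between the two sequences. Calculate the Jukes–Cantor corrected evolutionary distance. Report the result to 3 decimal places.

0.433

p = 708/2152 ≈ 0.328996.
d = −(3/4) ln(1 − 4p/3) = −0.75 ln(1 − 0.438661) = −0.75 ln(0.561339)
  = −0.75 × (-0.577430) = 0.433073 substitutions/site.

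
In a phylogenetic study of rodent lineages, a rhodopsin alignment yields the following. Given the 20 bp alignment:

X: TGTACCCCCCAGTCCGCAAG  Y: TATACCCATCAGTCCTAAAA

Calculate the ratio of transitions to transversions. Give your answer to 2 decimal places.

1.00

Transitions are A↔G and C↔T; transversions are all other mismatches.
Transitions: 3. Transversions: 3.
R = 3/3 = 1.00.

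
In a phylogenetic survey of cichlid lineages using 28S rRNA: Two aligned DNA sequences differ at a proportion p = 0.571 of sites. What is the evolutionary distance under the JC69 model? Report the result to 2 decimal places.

1.07

d = −(3/4) ln(1 − 4p/3) = −0.75 ln(1 − 0.761333) = −0.75 ln(0.238667)
  = −0.75 × (-1.432686) = 1.074515 substitutions/site.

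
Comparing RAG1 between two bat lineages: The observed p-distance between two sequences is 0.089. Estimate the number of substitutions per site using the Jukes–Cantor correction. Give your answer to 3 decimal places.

0.095

d = −(3/4) ln(1 − 4p/3) = −0.75 ln(1 − 0.118667) = −0.75 ln(0.881333)
  = −0.75 × (-0.126320) = 0.094740 substitutions/site.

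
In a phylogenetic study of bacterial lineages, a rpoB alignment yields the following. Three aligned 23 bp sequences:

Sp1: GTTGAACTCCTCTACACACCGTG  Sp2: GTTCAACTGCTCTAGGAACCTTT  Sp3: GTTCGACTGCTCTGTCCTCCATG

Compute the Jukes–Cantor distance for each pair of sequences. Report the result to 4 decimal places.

Sp1–Sp2: 7/23 sites differ → p ≈ 0.304348, d = −0.75 ln(1 − 0.405797) = 0.390401 ≈ 0.3904.
Sp1–Sp3: 8/23 sites differ → p ≈ 0.347826, d = −0.75 ln(1 − 0.463768) = 0.467391 ≈ 0.4674.
Sp2–Sp3: 8/23 sites differ → p ≈ 0.347826, d = −0.75 ln(1 − 0.463768) = 0.467391 ≈ 0.4674.

d(Sp1,Sp2) = 0.3904, d(Sp1,Sp3) = 0.4674, d(Sp2,Sp3) = 0.4674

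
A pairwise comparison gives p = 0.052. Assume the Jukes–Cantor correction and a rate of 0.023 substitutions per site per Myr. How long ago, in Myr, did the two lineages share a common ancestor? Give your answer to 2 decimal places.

1.17

d = −(3/4) ln(1 − 4p/3) = −0.75 ln(1 − 0.069333) = −0.75 ln(0.930667)
  = −0.75 × (-0.071854) = 0.053891 substitutions/site.
Under a molecular clock d = 2μt, so t = d/(2μ) = 0.053891 / (2 × 0.023) = 1.17 Myr.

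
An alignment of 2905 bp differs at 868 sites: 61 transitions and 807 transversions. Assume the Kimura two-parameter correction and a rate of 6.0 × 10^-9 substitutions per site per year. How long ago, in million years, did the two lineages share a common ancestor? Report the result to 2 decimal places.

P = 61/2905 ≈ 0.020998 and Q = 807/2905 ≈ 0.277797.
Under the Kimura two-parameter model, d = −½ ln(1 − 2P − Q) − ¼ ln(1 − 2Q).
1 − 2P − Q = 0.680207, giving −½ ln(0.680207) = 0.192679.
1 − 2Q = 0.444406, giving −¼ ln(0.444406) = 0.202754.
d = 0.192679 + 0.202754 = 0.395433.
Under a molecular clock d = 2μt, so t = d/(2μ) = 0.395433 / (2 × 6.0 × 10^-9) = 32.95 million years.

32.95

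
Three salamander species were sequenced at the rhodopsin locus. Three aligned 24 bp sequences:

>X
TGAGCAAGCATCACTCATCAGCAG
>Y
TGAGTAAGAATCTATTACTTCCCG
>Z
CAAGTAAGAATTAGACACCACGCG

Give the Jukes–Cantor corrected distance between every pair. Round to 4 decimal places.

d(X,Y) = 0.6082, d(X,Z) = 0.7083, d(Y,Z) = 0.6082

X–Y: 10/24 sites differ → p ≈ 0.416667, d = −0.75 ln(1 − 0.555556) = 0.608198 ≈ 0.6082.
X–Z: 11/24 sites differ → p ≈ 0.458333, d = −0.75 ln(1 − 0.611111) = 0.708346 ≈ 0.7083.
Y–Z: 10/24 sites differ → p ≈ 0.416667, d = −0.75 ln(1 − 0.555556) = 0.608198 ≈ 0.6082.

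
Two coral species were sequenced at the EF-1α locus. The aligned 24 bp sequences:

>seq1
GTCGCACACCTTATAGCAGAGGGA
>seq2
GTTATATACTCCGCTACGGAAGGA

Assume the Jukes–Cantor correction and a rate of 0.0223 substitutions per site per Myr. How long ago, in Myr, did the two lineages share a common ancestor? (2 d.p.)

21.54

The sequences differ at 13 of 24 sites, so p = 13/24 ≈ 0.541667.
d = −(3/4) ln(1 − 4p/3) = −0.75 ln(1 − 0.722223) = −0.75 ln(0.277777)
  = −0.75 × (-1.280937) = 0.960703 substitutions/site.
Under a molecular clock d = 2μt, so t = d/(2μ) = 0.960703 / (2 × 0.0223) = 21.54 Myr.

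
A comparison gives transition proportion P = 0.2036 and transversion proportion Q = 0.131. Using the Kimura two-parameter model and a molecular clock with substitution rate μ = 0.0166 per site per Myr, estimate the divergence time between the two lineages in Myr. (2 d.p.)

Under the Kimura two-parameter model, d = −½ ln(1 − 2P − Q) − ¼ ln(1 − 2Q).
1 − 2P − Q = 0.4618, giving −½ ln(0.4618) = 0.386312.
1 − 2Q = 0.738, giving −¼ ln(0.738) = 0.075953.
d = 0.386312 + 0.075953 = 0.462265.
Under a molecular clock d = 2μt, so t = d/(2μ) = 0.462265 / (2 × 0.0166) = 13.92 Myr.

13.92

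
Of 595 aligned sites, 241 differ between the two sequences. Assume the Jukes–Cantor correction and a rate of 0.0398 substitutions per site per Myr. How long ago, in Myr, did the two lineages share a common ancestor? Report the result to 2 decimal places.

p = 241/595 ≈ 0.405042.
d = −(3/4) ln(1 − 4p/3) = −0.75 ln(1 − 0.540056) = −0.75 ln(0.459944)
  = −0.75 × (-0.776651) = 0.582488 substitutions/site.
Under a molecular clock d = 2μt, so t = d/(2μ) = 0.582488 / (2 × 0.0398) = 7.32 Myr.

7.32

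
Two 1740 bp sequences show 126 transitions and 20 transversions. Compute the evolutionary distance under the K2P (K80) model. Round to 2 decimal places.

P = 126/1740 ≈ 0.072414 and Q = 20/1740 ≈ 0.011494.
Under the Kimura two-parameter model, d = −½ ln(1 − 2P − Q) − ¼ ln(1 − 2Q).
1 − 2P − Q = 0.843678, giving −½ ln(0.843678) = 0.084992.
1 − 2Q = 0.977012, giving −¼ ln(0.977012) = 0.005814.
d = 0.084992 + 0.005814 = 0.090806.

0.09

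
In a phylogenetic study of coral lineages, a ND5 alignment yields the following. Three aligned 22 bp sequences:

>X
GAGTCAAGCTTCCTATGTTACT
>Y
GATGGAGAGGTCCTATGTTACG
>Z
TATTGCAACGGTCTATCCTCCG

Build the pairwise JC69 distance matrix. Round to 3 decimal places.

X–Y: 8/22 sites differ → p ≈ 0.363636, d = −0.75 ln(1 − 0.484848) = 0.497470 ≈ 0.497.
X–Z: 12/22 sites differ → p ≈ 0.545455, d = −0.75 ln(1 − 0.727273) = 0.974463 ≈ 0.974.
Y–Z: 10/22 sites differ → p ≈ 0.454545, d = −0.75 ln(1 − 0.60606) = 0.698667 ≈ 0.699.

d(X,Y) = 0.497, d(X,Z) = 0.974, d(Y,Z) = 0.699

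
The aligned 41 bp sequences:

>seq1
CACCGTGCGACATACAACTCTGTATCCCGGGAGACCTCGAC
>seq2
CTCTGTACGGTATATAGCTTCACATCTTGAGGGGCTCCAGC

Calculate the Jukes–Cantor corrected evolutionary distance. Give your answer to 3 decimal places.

0.788

The sequences differ at 20 of 41 sites, so p = 20/41 ≈ 0.487805.
d = −(3/4) ln(1 − 4p/3) = −0.75 ln(1 − 0.650407) = −0.75 ln(0.349593)
  = −0.75 × (-1.050986) = 0.788240 substitutions/site.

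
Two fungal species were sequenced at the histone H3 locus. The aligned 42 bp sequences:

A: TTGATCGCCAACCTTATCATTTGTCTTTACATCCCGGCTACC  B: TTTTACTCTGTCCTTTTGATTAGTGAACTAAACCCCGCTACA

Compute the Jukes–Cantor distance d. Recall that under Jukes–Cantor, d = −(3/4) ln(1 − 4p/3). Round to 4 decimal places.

0.6932

The sequences differ at 19 of 42 sites, so p = 19/42 ≈ 0.452381.
d = −(3/4) ln(1 − 4p/3) = −0.75 ln(1 − 0.603175) = −0.75 ln(0.396825)
  = −0.75 × (-0.924260) = 0.693195 substitutions/site.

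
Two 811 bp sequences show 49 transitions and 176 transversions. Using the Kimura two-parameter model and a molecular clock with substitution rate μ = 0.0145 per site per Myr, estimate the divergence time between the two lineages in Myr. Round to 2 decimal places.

12.02

P = 49/811 ≈ 0.060419 and Q = 176/811 ≈ 0.217016.
Under the Kimura two-parameter model, d = −½ ln(1 − 2P − Q) − ¼ ln(1 − 2Q).
1 − 2P − Q = 0.662146, giving −½ ln(0.662146) = 0.206135.
1 − 2Q = 0.565968, giving −¼ ln(0.565968) = 0.142304.
d = 0.206135 + 0.142304 = 0.348439.
Under a molecular clock d = 2μt, so t = d/(2μ) = 0.348439 / (2 × 0.0145) = 12.02 Myr.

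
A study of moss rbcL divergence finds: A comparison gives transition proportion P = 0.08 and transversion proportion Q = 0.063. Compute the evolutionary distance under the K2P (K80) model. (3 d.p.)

0.160

Under the Kimura two-parameter model, d = −½ ln(1 − 2P − Q) − ¼ ln(1 − 2Q).
1 − 2P − Q = 0.777, giving −½ ln(0.777) = 0.126157.
1 − 2Q = 0.874, giving −¼ ln(0.874) = 0.033669.
d = 0.126157 + 0.033669 = 0.159826.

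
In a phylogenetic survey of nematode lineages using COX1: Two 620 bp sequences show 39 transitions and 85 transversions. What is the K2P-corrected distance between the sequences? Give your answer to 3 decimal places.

P = 39/620 ≈ 0.062903 and Q = 85/620 ≈ 0.137097.
Under the Kimura two-parameter model, d = −½ ln(1 − 2P − Q) − ¼ ln(1 − 2Q).
1 − 2P − Q = 0.737097, giving −½ ln(0.737097) = 0.152518.
1 − 2Q = 0.725806, giving −¼ ln(0.725806) = 0.080118.
d = 0.152518 + 0.080118 = 0.232636.

0.233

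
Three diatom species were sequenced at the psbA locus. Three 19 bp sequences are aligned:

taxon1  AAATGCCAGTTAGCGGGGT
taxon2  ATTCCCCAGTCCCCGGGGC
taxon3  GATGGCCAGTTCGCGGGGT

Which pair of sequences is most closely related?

taxon1–taxon2: 8/19 differ, p = 0.421, d = 0.618.
taxon1–taxon3: 4/19 differ, p = 0.211, d = 0.247.
taxon2–taxon3: 7/19 differ, p = 0.368, d = 0.507.
The smallest distance is between taxon1 and taxon3.

taxon1 and taxon3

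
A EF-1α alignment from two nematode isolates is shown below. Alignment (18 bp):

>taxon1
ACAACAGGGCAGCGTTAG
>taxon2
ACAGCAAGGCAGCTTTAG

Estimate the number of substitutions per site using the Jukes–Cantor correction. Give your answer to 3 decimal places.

The sequences differ at 3 of 18 sites (4, 7, 14), so p = 3/18 ≈ 0.166667.
d = −(3/4) ln(1 − 4p/3) = −0.75 ln(1 − 0.222223) = −0.75 ln(0.777777)
  = −0.75 × (-0.251315) = 0.188486 substitutions/site.

0.188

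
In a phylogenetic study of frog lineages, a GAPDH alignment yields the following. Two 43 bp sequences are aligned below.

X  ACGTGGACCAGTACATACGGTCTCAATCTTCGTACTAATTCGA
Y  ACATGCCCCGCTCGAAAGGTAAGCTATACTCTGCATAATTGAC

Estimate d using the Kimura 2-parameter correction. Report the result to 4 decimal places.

Of 43 sites, 4 differences are transitions and 19 are transversions, so P = 4/43 ≈ 0.093023 and Q = 19/43 ≈ 0.44186.
Under the Kimura two-parameter model, d = −½ ln(1 − 2P − Q) − ¼ ln(1 − 2Q).
1 − 2P − Q = 0.372094, giving −½ ln(0.372094) = 0.494304.
1 − 2Q = 0.11628, giving −¼ ln(0.11628) = 0.537939.
d = 0.494304 + 0.537939 = 1.032243.

1.0322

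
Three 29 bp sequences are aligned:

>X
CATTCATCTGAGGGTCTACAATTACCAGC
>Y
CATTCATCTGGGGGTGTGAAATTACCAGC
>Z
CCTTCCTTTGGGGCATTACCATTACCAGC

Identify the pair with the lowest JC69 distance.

X–Y: 4/29 differ, p = 0.138, d = 0.152.
X–Z: 8/29 differ, p = 0.276, d = 0.344.
Y–Z: 9/29 differ, p = 0.310, d = 0.401.
The smallest distance is between X and Y.

X and Y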